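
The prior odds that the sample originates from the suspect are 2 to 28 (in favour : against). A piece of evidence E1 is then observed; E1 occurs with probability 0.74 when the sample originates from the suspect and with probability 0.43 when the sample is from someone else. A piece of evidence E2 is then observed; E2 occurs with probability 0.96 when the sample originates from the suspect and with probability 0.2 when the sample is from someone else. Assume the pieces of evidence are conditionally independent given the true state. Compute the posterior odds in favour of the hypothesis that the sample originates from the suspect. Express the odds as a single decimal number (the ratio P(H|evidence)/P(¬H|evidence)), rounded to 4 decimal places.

Prior odds = 2/28 = 0.071429. In log-odds, ln(0.071429) = -2.6391.
Add log likelihood ratios: ln(1.7209) + ln(4.8000) = 2.1115.
Posterior log-odds = -0.52758, so posterior odds = exp(-0.52758) = 0.59003.

Posterior odds ≈ 0.5900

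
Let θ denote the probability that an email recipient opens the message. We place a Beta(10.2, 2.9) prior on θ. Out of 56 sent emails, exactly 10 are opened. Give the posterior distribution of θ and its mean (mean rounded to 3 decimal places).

Posterior: Beta(20.2, 48.9); mean ≈ 0.292

The binomial likelihood is conjugate to the Beta prior: with 10 successes and 46 failures, the posterior is Beta(10.2+10, 2.9+46) = Beta(20.2, 48.9).
Posterior mean = α/(α+β) = 20.2/69.1 = 0.292.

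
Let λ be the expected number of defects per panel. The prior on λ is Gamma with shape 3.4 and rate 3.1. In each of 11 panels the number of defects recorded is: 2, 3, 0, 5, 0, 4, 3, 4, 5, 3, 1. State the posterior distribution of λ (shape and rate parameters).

The Poisson likelihood adds the total count to the shape and the number of exposure periods to the rate. Here ∑xᵢ = 30 and n = 11, so shape 3.4→33.4 and rate 3.1→14.1.

Posterior: Gamma(shape=33.4, rate=14.1)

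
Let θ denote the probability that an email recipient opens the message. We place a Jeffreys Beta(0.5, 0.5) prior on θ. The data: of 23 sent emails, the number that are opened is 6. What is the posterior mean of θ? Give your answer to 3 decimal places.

The binomial likelihood is conjugate to the Beta prior: with 6 successes and 17 failures, the posterior is Beta(0.5+6, 0.5+17) = Beta(6.5, 17.5).
Posterior mean = α/(α+β) = 6.5/24 = 0.271.

Posterior mean ≈ 0.271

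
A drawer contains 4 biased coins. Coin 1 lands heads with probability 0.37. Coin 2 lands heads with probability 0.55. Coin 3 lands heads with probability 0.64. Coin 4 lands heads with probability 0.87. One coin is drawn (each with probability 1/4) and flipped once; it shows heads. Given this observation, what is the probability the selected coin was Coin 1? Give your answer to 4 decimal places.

Posterior probability ≈ 0.1523

P(heads|C1) = 0.37; P(heads|C2) = 0.55; P(heads|C3) = 0.64; P(heads|C4) = 0.87.
Prior × likelihood for each source: 0.25·0.37=0.09250, 0.25·0.55=0.1375, 0.25·0.64=0.1600, 0.25·0.87=0.2175. Summing gives P(heads) = 0.60750.
P(Coin 1 | heads) = 0.09250 / 0.60750 = 0.1523.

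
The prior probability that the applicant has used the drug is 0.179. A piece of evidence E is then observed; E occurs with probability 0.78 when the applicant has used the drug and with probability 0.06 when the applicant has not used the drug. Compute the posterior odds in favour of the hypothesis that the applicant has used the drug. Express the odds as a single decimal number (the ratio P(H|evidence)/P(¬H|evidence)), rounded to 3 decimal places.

Prior odds = 0.179/(1−0.179) = 0.21803.
Likelihood ratio for E = 0.78/0.06 = 13.000.
Posterior odds = prior odds × LR = 2.8343.

Posterior odds ≈ 2.834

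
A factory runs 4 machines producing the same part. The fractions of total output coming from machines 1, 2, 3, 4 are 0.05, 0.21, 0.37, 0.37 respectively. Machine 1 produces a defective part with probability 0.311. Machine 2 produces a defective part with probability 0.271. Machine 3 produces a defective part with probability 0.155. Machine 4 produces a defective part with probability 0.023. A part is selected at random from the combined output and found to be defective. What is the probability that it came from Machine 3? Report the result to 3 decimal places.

P(defective|M1) = 0.311; P(defective|M2) = 0.271; P(defective|M3) = 0.155; P(defective|M4) = 0.023.
Prior × likelihood for each source: 0.05·0.311=0.01555, 0.21·0.271=0.05691, 0.37·0.155=0.05735, 0.37·0.023=0.008510. Summing gives P(defective) = 0.13832.
P(Machine 3 | defective) = 0.05735 / 0.13832 = 0.415.

Posterior probability ≈ 0.415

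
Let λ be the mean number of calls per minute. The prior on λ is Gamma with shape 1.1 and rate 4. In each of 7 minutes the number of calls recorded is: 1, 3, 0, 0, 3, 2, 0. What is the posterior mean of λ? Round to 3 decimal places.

The Poisson likelihood adds the total count to the shape and the number of exposure periods to the rate. Here ∑xᵢ = 9 and n = 7, so shape 1.1→10.1 and rate 4→11.
E[λ | data] = 10.1/11 = 0.918.

Posterior mean ≈ 0.918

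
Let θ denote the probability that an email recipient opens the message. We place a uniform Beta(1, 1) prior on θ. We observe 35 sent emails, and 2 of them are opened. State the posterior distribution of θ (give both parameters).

Posterior: Beta(3, 34)

The binomial likelihood is conjugate to the Beta prior: with 2 successes and 33 failures, the posterior is Beta(1+2, 1+33) = Beta(3, 34).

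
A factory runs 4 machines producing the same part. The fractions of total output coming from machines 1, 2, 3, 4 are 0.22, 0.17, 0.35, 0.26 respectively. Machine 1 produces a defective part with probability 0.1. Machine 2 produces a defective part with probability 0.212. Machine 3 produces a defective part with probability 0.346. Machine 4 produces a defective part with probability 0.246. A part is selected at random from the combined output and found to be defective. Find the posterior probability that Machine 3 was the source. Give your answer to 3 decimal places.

Tabulate prior·likelihood by source: [1] prior 0.22, lik 0.1, product 0.02200; [2] prior 0.17, lik 0.212, product 0.03604; [3] prior 0.35, lik 0.346, product 0.1211; [4] prior 0.26, lik 0.246, product 0.06396.
Normalizing constant = 0.24310; the posterior for Machine 3 is its product over the sum, 0.1211/0.24310 = 0.498.

Posterior probability ≈ 0.498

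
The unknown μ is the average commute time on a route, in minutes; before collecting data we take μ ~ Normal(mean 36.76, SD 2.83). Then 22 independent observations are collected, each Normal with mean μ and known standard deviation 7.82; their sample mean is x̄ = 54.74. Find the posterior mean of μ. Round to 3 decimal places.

Prior precision 1/τ₀² = 1/2.83² = 0.124861; data precision n/σ² = 22/7.82² = 0.359757.
Posterior precision = 0.124861 + 0.359757 = 0.484618.
Posterior mean = (0.124861·36.76 + 0.359757·54.74) / 0.484618 = 50.107.

Posterior mean ≈ 50.107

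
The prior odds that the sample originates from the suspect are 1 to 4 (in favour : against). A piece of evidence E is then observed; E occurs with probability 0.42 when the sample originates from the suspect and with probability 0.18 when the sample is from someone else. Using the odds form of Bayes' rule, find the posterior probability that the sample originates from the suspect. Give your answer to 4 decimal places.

Posterior probability ≈ 0.3684

Prior odds = 1/4 = 0.25000. In log-odds, ln(0.25000) = -1.3863.
Add log likelihood ratio: ln(2.3333) = 0.84730.
Posterior log-odds = -0.53900, so posterior odds = exp(-0.53900) = 0.58333. Converting, P(H|E) = 0.58333/1.5833 = 0.3684.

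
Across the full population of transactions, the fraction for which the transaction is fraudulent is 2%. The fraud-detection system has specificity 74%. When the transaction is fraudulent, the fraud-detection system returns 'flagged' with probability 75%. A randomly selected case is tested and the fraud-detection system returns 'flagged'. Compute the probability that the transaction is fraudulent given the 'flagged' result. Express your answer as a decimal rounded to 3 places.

Write H for 'the transaction is fraudulent'. Prior odds H:¬H = 0.02/0.98 = 0.020408. For the 'flagged' outcome, the likelihood ratio is 0.75/0.26 = 2.8846.
Posterior odds = 0.020408 × 2.8846 = 0.058870, so P(H|E) = 0.058870/(1+0.058870) = 0.056.

P(H | E) ≈ 0.056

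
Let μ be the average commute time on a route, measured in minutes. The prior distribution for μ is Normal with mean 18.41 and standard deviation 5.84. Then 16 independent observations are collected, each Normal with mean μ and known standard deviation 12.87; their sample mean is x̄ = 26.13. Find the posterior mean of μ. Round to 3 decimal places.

Posterior mean ≈ 24.332

With known σ, the Normal prior is conjugate. Weight on the data is w = (n/σ²)/(n/σ² + 1/τ₀²) = 0.0965968/(0.0965968+0.0293207) = 0.76714.
Posterior mean = w·x̄ + (1−w)·μ₀ = 0.76714·26.13 + 0.23286·18.41 = 24.332.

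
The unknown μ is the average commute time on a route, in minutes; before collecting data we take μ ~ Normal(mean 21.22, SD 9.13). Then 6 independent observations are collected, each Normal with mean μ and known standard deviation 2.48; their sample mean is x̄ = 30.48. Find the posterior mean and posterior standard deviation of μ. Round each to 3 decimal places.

Posterior mean ≈ 30.368; posterior SD ≈ 1.006

With known σ, the Normal prior is conjugate. Weight on the data is w = (n/σ²)/(n/σ² + 1/τ₀²) = 0.975546/(0.975546+0.0119966) = 0.98785.
Posterior mean = w·x̄ + (1−w)·μ₀ = 0.98785·30.48 + 0.012148·21.22 = 30.368. Posterior variance = 1/(0.975546+0.0119966) = 1.01261, so SD = 1.006.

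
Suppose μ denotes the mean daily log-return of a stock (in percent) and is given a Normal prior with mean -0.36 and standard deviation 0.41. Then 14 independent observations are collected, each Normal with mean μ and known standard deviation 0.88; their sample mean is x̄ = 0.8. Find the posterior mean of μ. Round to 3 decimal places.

Prior precision 1/τ₀² = 1/0.41² = 5.94884; data precision n/σ² = 14/0.88² = 18.0785.
Posterior precision = 5.94884 + 18.0785 = 24.0274.
Posterior mean = (5.94884·-0.36 + 18.0785·0.8) / 24.0274 = 0.513.

Posterior mean ≈ 0.513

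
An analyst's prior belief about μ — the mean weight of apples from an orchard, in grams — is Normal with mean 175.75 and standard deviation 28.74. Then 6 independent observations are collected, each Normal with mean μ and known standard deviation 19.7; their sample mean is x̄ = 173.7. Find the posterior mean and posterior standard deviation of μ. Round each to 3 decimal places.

Posterior mean ≈ 173.849; posterior SD ≈ 7.745

With known σ, the Normal prior is conjugate. Weight on the data is w = (n/σ²)/(n/σ² + 1/τ₀²) = 0.0154603/(0.0154603+0.00121067) = 0.92738.
Posterior mean = w·x̄ + (1−w)·μ₀ = 0.92738·173.7 + 0.072621·175.75 = 173.849. Posterior variance = 1/(0.0154603+0.00121067) = 59.9844, so SD = 7.745.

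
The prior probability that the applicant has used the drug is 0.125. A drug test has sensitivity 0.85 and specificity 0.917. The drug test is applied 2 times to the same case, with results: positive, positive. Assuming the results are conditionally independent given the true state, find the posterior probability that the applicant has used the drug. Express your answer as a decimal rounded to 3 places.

Let H be the event that the applicant has used the drug; start with P(H) = 0.125. P('positive'|H) = 0.85, P('positive'|¬H) = 0.083.
Update on result 1 ('positive'): P(H) ← 0.85·0.1250 / (0.85·0.1250 + 0.083·0.8750) = 0.10625/0.17888 = 0.5940.
Update on result 2 ('positive'): P(H) ← 0.85·0.5940 / (0.85·0.5940 + 0.083·0.4060) = 0.50489/0.53859 = 0.9374.

Posterior P(H) ≈ 0.937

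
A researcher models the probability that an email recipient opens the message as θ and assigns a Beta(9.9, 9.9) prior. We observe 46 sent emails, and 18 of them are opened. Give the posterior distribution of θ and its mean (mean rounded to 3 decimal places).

The binomial likelihood is conjugate to the Beta prior: with 18 successes and 28 failures, the posterior is Beta(9.9+18, 9.9+28) = Beta(27.9, 37.9).
Posterior mean = α/(α+β) = 27.9/65.8 = 0.424.

Posterior: Beta(27.9, 37.9); mean ≈ 0.424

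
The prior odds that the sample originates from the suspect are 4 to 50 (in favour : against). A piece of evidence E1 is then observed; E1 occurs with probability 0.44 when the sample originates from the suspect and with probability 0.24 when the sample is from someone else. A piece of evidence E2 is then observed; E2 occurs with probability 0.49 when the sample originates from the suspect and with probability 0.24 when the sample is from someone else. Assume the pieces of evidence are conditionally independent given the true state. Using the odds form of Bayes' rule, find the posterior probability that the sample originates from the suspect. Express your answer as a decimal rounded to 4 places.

Prior odds = 4/50 = 0.080000.
Likelihood ratio for E1 = 0.44/0.24 = 1.8333.
Likelihood ratio for E2 = 0.49/0.24 = 2.0417.
Posterior odds = prior odds × LR₁ × LR₂ = 0.29944.
Posterior probability = odds/(1+odds) = 0.29944/1.2994 = 0.2304.

Posterior probability ≈ 0.2304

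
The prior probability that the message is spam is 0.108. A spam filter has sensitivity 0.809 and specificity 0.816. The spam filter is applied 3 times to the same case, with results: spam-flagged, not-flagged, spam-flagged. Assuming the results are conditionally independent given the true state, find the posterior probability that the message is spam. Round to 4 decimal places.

Posterior P(H) ≈ 0.3539

With H the event that the message is spam, the joint likelihood of the observed sequence is P(data|H) = 0.809·0.191·0.809 = 0.12501 and P(data|¬H) = 0.184·0.816·0.184 = 0.027626.
Bayes: P(H|data) = 0.108·0.12501 / (0.108·0.12501 + 0.892·0.027626) = 0.013501/0.038143 = 0.3539.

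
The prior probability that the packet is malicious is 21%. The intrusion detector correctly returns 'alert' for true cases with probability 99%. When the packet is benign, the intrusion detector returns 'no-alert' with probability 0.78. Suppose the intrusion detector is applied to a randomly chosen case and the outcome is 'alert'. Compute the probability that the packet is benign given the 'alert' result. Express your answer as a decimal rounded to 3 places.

P(¬H | E) ≈ 0.455

Let H be the event that the packet is malicious. P(H) = 0.21, so P(¬H) = 0.79. With E the 'alert' result, P(E|H) = 0.99 and P(E|¬H) = 0.22.
P(E) = 0.99·0.21 + 0.22·0.79 = 0.20790 + 0.17380 = 0.38170.
By Bayes' theorem, P(H|E) = 0.20790 / 0.38170 = 0.545. Hence P(¬H|E) = 1 − 0.545 = 0.455.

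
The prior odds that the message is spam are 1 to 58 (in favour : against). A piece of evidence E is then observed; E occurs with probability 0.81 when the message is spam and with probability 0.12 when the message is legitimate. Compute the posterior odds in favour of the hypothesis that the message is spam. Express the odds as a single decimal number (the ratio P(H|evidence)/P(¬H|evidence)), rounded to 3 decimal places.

Posterior odds ≈ 0.116

Prior odds = 1/58 = 0.017241.
Likelihood ratio for E = 0.81/0.12 = 6.7500.
Posterior odds = prior odds × LR = 0.11638.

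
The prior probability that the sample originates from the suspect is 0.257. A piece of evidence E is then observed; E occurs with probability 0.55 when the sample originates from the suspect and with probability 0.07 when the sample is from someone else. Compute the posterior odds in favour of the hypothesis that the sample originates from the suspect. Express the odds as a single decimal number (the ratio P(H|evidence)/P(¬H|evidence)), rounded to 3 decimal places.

Prior odds = 0.257/(1−0.257) = 0.34590. In log-odds, ln(0.34590) = -1.0616.
Add log likelihood ratio: ln(7.8571) = 2.0614.
Posterior log-odds = 0.99980, so posterior odds = exp(0.99980) = 2.7177.

Posterior odds ≈ 2.718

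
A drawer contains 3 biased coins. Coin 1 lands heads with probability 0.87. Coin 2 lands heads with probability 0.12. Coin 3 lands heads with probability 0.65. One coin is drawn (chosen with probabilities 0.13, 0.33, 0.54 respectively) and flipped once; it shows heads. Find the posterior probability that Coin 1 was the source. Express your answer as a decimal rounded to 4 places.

P(heads|C1) = 0.87; P(heads|C2) = 0.12; P(heads|C3) = 0.65.
Prior × likelihood for each source: 0.13·0.87=0.1131, 0.33·0.12=0.03960, 0.54·0.65=0.3510. Summing gives P(heads) = 0.50370.
P(Coin 1 | heads) = 0.1131 / 0.50370 = 0.2245.

Posterior probability ≈ 0.2245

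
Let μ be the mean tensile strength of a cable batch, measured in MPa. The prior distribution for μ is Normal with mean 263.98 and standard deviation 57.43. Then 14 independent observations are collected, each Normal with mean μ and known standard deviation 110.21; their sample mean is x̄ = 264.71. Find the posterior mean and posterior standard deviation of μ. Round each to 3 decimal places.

Prior precision 1/τ₀² = 1/57.43² = 0.00030320; data precision n/σ² = 14/110.21² = 0.00115262.
Posterior precision = 0.00030320 + 0.00115262 = 0.00145581, giving posterior SD = 1/√0.00145581 = 26.209.
Posterior mean = (0.00030320·263.98 + 0.00115262·264.71) / 0.00145581 = 264.558.

Posterior mean ≈ 264.558; posterior SD ≈ 26.209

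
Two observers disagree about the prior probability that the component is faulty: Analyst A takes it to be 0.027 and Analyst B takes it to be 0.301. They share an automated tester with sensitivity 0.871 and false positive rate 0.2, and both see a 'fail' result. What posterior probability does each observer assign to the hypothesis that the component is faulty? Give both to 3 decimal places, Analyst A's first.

Analyst A: 0.108; Analyst B: 0.652

P('+'|H) = 0.871, P('+'|¬H) = 0.2.
Analyst A: numerator 0.871·0.027 = 0.023517; evidence = 0.023517+0.2·0.973 = 0.21812; posterior = 0.108.
Analyst B: numerator 0.871·0.301 = 0.26217; evidence = 0.26217+0.2·0.699 = 0.40197; posterior = 0.652.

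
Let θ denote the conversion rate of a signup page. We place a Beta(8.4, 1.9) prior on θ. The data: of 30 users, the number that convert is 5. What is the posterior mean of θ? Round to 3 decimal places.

Posterior mean ≈ 0.333

The binomial likelihood is conjugate to the Beta prior: with 5 successes and 25 failures, the posterior is Beta(8.4+5, 1.9+25) = Beta(13.4, 26.9).
E[θ | data] = 13.4/(13.4+26.9) = 0.333.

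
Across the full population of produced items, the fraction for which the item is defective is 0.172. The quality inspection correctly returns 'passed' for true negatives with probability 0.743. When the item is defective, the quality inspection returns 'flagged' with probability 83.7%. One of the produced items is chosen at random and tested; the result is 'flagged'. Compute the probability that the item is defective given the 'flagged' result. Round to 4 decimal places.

Write H for 'the item is defective'. Prior odds H:¬H = 0.172/0.828 = 0.20773. For the 'flagged' outcome, the likelihood ratio is 0.837/0.257 = 3.2568.
Posterior odds = 0.20773 × 3.2568 = 0.67654, so P(H|E) = 0.67654/(1+0.67654) = 0.4035.

P(H | E) ≈ 0.4035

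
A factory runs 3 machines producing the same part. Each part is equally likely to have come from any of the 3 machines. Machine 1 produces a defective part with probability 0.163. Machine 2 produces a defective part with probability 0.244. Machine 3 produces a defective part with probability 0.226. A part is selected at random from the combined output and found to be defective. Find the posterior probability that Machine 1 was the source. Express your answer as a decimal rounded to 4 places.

Tabulate prior·likelihood by source: [1] prior 0.333333, lik 0.163, product 0.05433; [2] prior 0.333333, lik 0.244, product 0.08133; [3] prior 0.333333, lik 0.226, product 0.07533.
Normalizing constant = 0.21100; the posterior for Machine 1 is its product over the sum, 0.05433/0.21100 = 0.2575.

Posterior probability ≈ 0.2575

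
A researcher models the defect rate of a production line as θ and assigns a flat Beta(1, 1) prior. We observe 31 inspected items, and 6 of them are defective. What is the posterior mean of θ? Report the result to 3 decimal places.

The binomial likelihood is conjugate to the Beta prior: with 6 successes and 25 failures, the posterior is Beta(1+6, 1+25) = Beta(7, 26).
E[θ | data] = 7/(7+26) = 0.212.

Posterior mean ≈ 0.212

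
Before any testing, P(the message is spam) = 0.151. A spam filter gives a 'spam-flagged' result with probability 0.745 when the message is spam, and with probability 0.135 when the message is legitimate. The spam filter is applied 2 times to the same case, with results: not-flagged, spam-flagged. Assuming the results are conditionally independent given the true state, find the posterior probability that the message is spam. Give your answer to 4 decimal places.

With H the event that the message is spam, the joint likelihood of the observed sequence is P(data|H) = 0.255·0.745 = 0.18998 and P(data|¬H) = 0.865·0.135 = 0.11678.
Bayes: P(H|data) = 0.151·0.18998 / (0.151·0.18998 + 0.849·0.11678) = 0.028686/0.12783 = 0.2244.

Posterior P(H) ≈ 0.2244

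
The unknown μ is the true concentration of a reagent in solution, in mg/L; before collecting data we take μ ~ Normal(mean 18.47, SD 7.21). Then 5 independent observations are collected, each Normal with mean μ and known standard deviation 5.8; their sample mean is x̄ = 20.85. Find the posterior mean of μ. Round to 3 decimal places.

Posterior mean ≈ 20.577

Prior precision 1/τ₀² = 1/7.21² = 0.0192367; data precision n/σ² = 5/5.8² = 0.148633.
Posterior precision = 0.0192367 + 0.148633 = 0.167869.
Posterior mean = (0.0192367·18.47 + 0.148633·20.85) / 0.167869 = 20.577.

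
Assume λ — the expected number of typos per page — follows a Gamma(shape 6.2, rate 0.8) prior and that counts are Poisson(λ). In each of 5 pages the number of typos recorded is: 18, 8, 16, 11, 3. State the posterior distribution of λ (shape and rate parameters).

The Poisson likelihood adds the total count to the shape and the number of exposure periods to the rate. Here ∑xᵢ = 56 and n = 5, so shape 6.2→62.2 and rate 0.8→5.8.

Posterior: Gamma(shape=62.2, rate=5.8)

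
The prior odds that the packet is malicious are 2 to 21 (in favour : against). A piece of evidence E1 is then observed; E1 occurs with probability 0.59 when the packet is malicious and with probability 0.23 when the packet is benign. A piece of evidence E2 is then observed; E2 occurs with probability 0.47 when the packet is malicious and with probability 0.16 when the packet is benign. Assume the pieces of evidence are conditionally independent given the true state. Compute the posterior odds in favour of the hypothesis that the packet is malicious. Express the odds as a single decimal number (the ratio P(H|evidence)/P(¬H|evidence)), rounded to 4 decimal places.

Posterior odds ≈ 0.7177

Prior odds = 2/21 = 0.095238. In log-odds, ln(0.095238) = -2.3514.
Add log likelihood ratios: ln(2.5652) + ln(2.9375) = 2.0196.
Posterior log-odds = -0.33177, so posterior odds = exp(-0.33177) = 0.71765.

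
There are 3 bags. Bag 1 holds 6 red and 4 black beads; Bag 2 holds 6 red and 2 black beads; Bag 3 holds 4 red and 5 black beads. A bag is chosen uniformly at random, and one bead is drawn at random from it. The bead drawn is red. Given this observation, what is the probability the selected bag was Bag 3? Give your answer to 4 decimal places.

Posterior probability ≈ 0.2477

Tabulate prior·likelihood by source: [1] prior 0.333333, lik 0.6, product 0.2000; [2] prior 0.333333, lik 0.75, product 0.2500; [3] prior 0.333333, lik 0.4444, product 0.1481.
Normalizing constant = 0.59815; the posterior for Bag 3 is its product over the sum, 0.1481/0.59815 = 0.2477.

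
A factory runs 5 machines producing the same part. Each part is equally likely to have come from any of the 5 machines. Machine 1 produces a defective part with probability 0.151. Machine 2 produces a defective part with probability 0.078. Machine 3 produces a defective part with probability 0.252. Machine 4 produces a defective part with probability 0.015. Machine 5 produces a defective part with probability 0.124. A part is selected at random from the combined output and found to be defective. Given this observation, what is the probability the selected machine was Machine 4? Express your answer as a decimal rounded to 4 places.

Tabulate prior·likelihood by source: [1] prior 0.2, lik 0.151, product 0.03020; [2] prior 0.2, lik 0.078, product 0.01560; [3] prior 0.2, lik 0.252, product 0.05040; [4] prior 0.2, lik 0.015, product 0.003000; [5] prior 0.2, lik 0.124, product 0.02480.
Normalizing constant = 0.12400; the posterior for Machine 4 is its product over the sum, 0.003000/0.12400 = 0.0242.

Posterior probability ≈ 0.0242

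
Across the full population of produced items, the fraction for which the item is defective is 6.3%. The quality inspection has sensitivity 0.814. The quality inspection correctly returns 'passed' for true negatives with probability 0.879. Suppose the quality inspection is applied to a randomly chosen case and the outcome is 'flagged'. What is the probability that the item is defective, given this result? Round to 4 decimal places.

P(H | E) ≈ 0.3114

Let H be the event that the item is defective. P(H) = 0.063, so P(¬H) = 0.937. With E the 'flagged' result, P(E|H) = 0.814 and P(E|¬H) = 0.121.
P(E) = 0.814·0.063 + 0.121·0.937 = 0.051282 + 0.11338 = 0.16466.
By Bayes' theorem, P(H|E) = 0.051282 / 0.16466 = 0.3114.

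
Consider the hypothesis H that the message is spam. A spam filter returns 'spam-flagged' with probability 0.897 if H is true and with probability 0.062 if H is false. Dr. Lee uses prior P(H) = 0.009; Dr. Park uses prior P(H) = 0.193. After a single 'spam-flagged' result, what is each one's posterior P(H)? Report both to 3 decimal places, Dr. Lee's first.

P('+'|H) = 0.897, P('+'|¬H) = 0.062.
Dr. Lee: numerator 0.897·0.009 = 0.0080730; evidence = 0.0080730+0.062·0.991 = 0.069515; posterior = 0.116.
Dr. Park: numerator 0.897·0.193 = 0.17312; evidence = 0.17312+0.062·0.807 = 0.22315; posterior = 0.776.

Dr. Lee: 0.116; Dr. Park: 0.776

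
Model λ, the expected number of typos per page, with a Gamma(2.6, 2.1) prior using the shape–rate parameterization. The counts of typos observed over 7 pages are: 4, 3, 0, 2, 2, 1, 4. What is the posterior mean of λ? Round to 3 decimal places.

The Poisson likelihood adds the total count to the shape and the number of exposure periods to the rate. Here ∑xᵢ = 16 and n = 7, so shape 2.6→18.6 and rate 2.1→9.1.
E[λ | data] = 18.6/9.1 = 2.044.

Posterior mean ≈ 2.044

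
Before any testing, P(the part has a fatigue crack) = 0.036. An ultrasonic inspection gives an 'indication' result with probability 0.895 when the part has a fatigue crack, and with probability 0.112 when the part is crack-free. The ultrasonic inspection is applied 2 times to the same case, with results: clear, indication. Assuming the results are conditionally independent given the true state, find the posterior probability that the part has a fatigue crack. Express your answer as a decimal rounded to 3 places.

Posterior P(H) ≈ 0.034

Let H be the event that the part has a fatigue crack; start with P(H) = 0.036. P('indication'|H) = 0.895, P('indication'|¬H) = 0.112.
Update on result 1 ('clear'): P(H) ← 0.105·0.0360 / (0.105·0.0360 + 0.888·0.9640) = 0.0037800/0.85981 = 0.0044.
Update on result 2 ('indication'): P(H) ← 0.895·0.0044 / (0.895·0.0044 + 0.112·0.9956) = 0.0039347/0.11544 = 0.0341.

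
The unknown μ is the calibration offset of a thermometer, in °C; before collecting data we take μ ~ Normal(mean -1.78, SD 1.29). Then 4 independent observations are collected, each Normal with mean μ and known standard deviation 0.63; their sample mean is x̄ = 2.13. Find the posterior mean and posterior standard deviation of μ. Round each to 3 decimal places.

Prior precision 1/τ₀² = 1/1.29² = 0.600925; data precision n/σ² = 4/0.63² = 10.0781.
Posterior precision = 0.600925 + 10.0781 = 10.6790, giving posterior SD = 1/√10.6790 = 0.306.
Posterior mean = (0.600925·-1.78 + 10.0781·2.13) / 10.6790 = 1.910.

Posterior mean ≈ 1.910; posterior SD ≈ 0.306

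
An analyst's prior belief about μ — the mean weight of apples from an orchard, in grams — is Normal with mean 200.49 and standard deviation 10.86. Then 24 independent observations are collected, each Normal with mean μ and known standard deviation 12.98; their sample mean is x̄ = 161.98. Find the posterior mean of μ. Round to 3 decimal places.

Posterior mean ≈ 164.143

Prior precision 1/τ₀² = 1/10.86² = 0.00847892; data precision n/σ² = 24/12.98² = 0.142450.
Posterior precision = 0.00847892 + 0.142450 = 0.150929.
Posterior mean = (0.00847892·200.49 + 0.142450·161.98) / 0.150929 = 164.143.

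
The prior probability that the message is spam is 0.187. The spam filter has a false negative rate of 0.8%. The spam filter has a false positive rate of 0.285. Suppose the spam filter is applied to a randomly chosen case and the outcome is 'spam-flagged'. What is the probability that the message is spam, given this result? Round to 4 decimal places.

Write H for 'the message is spam'. Prior odds H:¬H = 0.187/0.813 = 0.23001. For the 'spam-flagged' outcome, the likelihood ratio is 0.992/0.285 = 3.4807.
Posterior odds = 0.23001 × 3.4807 = 0.80060, so P(H|E) = 0.80060/(1+0.80060) = 0.4446.

P(H | E) ≈ 0.4446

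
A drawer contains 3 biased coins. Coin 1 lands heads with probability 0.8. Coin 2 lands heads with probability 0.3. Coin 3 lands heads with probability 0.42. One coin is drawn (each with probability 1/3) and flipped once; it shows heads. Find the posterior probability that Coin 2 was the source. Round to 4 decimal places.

P(heads|C1) = 0.8; P(heads|C2) = 0.3; P(heads|C3) = 0.42.
Prior × likelihood for each source: 0.333333·0.8=0.2667, 0.333333·0.3=0.1000, 0.333333·0.42=0.1400. Summing gives P(heads) = 0.50667.
P(Coin 2 | heads) = 0.1000 / 0.50667 = 0.1974.

Posterior probability ≈ 0.1974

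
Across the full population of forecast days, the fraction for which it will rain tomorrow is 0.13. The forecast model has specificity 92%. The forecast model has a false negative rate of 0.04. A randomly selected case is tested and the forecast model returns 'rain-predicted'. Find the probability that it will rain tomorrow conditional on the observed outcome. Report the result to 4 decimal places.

P(H | E) ≈ 0.6420

Write H for 'it will rain tomorrow'. Prior odds H:¬H = 0.13/0.87 = 0.14943. For the 'rain-predicted' outcome, the likelihood ratio is 0.96/0.08 = 12.000.
Posterior odds = 0.14943 × 12.000 = 1.7931, so P(H|E) = 1.7931/(1+1.7931) = 0.6420.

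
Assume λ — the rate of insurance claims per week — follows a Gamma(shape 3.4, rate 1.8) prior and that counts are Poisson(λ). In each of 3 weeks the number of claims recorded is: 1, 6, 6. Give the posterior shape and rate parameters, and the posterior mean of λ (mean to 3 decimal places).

Posterior: Gamma(shape=16.4, rate=4.8); mean ≈ 3.417

Total count ∑xᵢ = 13 over n = 3 weeks.
Gamma is conjugate to the Poisson likelihood: posterior is Gamma(shape = 3.4+13 = 16.4, rate = 1.8+3 = 4.8).
Posterior mean = shape/rate = 16.4/4.8 = 3.417.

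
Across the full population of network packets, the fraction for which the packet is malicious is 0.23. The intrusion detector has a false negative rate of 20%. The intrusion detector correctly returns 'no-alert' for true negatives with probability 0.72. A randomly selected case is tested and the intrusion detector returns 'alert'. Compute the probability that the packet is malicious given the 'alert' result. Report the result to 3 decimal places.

P(H | E) ≈ 0.460

Let H be the event that the packet is malicious. P(H) = 0.23, so P(¬H) = 0.77. With E the 'alert' result, P(E|H) = 0.8 and P(E|¬H) = 0.28.
P(E) = 0.8·0.23 + 0.28·0.77 = 0.18400 + 0.21560 = 0.39960.
By Bayes' theorem, P(H|E) = 0.18400 / 0.39960 = 0.460.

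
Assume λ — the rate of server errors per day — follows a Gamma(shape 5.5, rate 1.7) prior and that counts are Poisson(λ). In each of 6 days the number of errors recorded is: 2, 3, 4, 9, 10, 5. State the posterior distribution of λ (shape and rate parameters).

The Poisson likelihood adds the total count to the shape and the number of exposure periods to the rate. Here ∑xᵢ = 33 and n = 6, so shape 5.5→38.5 and rate 1.7→7.7.

Posterior: Gamma(shape=38.5, rate=7.7)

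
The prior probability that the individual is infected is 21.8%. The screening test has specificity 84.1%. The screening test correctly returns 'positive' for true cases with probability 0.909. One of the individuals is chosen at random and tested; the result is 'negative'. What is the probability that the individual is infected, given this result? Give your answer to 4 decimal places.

Let H be the event that the individual is infected. P(H) = 0.218, so P(¬H) = 0.782. With E the 'negative' result, P(E|H) = 0.091 and P(E|¬H) = 0.841.
P(E) = 0.091·0.218 + 0.841·0.782 = 0.019838 + 0.65766 = 0.67750.
By Bayes' theorem, P(H|E) = 0.019838 / 0.67750 = 0.0293.

P(H | E) ≈ 0.0293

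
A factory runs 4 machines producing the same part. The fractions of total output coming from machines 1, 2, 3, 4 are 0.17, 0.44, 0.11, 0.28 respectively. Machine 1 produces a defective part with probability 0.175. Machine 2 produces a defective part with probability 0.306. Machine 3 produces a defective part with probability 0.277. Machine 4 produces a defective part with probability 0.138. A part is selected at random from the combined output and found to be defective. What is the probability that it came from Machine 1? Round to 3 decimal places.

P(defective|M1) = 0.175; P(defective|M2) = 0.306; P(defective|M3) = 0.277; P(defective|M4) = 0.138.
Prior × likelihood for each source: 0.17·0.175=0.02975, 0.44·0.306=0.1346, 0.11·0.277=0.03047, 0.28·0.138=0.03864. Summing gives P(defective) = 0.23350.
P(Machine 1 | defective) = 0.02975 / 0.23350 = 0.127.

Posterior probability ≈ 0.127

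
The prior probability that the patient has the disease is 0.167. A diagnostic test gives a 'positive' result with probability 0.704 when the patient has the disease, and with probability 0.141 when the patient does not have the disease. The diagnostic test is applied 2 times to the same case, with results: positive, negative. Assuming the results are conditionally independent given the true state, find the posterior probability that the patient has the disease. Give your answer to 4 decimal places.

Posterior P(H) ≈ 0.2565

With H the event that the patient has the disease, the joint likelihood of the observed sequence is P(data|H) = 0.704·0.296 = 0.20838 and P(data|¬H) = 0.141·0.859 = 0.12112.
Bayes: P(H|data) = 0.167·0.20838 / (0.167·0.20838 + 0.833·0.12112) = 0.034800/0.13569 = 0.2565.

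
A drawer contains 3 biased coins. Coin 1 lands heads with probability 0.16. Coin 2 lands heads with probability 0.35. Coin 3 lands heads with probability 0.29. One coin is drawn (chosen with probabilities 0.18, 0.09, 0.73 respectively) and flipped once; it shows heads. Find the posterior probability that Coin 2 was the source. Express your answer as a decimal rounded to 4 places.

P(heads|C1) = 0.16; P(heads|C2) = 0.35; P(heads|C3) = 0.29.
Prior × likelihood for each source: 0.18·0.16=0.02880, 0.09·0.35=0.03150, 0.73·0.29=0.2117. Summing gives P(heads) = 0.27200.
P(Coin 2 | heads) = 0.03150 / 0.27200 = 0.1158.

Posterior probability ≈ 0.1158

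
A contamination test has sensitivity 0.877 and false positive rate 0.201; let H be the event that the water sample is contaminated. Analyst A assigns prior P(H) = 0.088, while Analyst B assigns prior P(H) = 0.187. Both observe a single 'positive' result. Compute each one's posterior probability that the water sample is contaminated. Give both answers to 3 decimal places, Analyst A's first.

Analyst A: 0.296; Analyst B: 0.501

The likelihood ratio for a 'positive' result is 0.877/0.201 = 4.3632.
Analyst A: prior odds 0.088/0.912 = 0.096491; posterior odds 0.42101; posterior probability 0.296.
Analyst B: prior odds 0.187/0.813 = 0.23001; posterior odds 1.0036; posterior probability 0.501.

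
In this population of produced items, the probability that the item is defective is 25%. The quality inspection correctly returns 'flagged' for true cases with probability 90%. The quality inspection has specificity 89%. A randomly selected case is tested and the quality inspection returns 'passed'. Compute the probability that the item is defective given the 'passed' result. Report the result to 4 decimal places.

P(H | E) ≈ 0.0361

Write H for 'the item is defective'. Prior odds H:¬H = 0.25/0.75 = 0.33333. For the 'passed' outcome, the likelihood ratio is 0.1/0.89 = 0.11236.
Posterior odds = 0.33333 × 0.11236 = 0.037453, so P(H|E) = 0.037453/(1+0.037453) = 0.0361.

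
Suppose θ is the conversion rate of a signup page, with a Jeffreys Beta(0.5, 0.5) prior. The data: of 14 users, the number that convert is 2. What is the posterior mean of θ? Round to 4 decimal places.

Posterior mean ≈ 0.1667

The binomial likelihood is conjugate to the Beta prior: with 2 successes and 12 failures, the posterior is Beta(0.5+2, 0.5+12) = Beta(2.5, 12.5).
Posterior mean = α/(α+β) = 2.5/15 = 0.1667.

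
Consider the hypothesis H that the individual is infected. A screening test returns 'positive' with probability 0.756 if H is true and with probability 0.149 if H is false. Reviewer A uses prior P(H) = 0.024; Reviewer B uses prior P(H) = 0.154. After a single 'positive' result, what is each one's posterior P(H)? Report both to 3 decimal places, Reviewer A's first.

The likelihood ratio for a 'positive' result is 0.756/0.149 = 5.0738.
Reviewer A: prior odds 0.024/0.976 = 0.024590; posterior odds 0.12477; posterior probability 0.111.
Reviewer B: prior odds 0.154/0.846 = 0.18203; posterior odds 0.92360; posterior probability 0.480.

Reviewer A: 0.111; Reviewer B: 0.480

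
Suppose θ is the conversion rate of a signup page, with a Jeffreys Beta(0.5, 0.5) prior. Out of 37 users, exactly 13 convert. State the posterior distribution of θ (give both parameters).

Posterior: Beta(13.5, 24.5)

The binomial likelihood is conjugate to the Beta prior: with 13 successes and 24 failures, the posterior is Beta(0.5+13, 0.5+24) = Beta(13.5, 24.5).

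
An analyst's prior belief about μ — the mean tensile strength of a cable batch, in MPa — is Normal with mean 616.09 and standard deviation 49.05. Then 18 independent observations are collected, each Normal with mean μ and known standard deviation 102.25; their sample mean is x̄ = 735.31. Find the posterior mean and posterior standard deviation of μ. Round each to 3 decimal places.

Prior precision 1/τ₀² = 1/49.05² = 0.00041564; data precision n/σ² = 18/102.25² = 0.00172165.
Posterior precision = 0.00041564 + 0.00172165 = 0.00213730, giving posterior SD = 1/√0.00213730 = 21.631.
Posterior mean = (0.00041564·616.09 + 0.00172165·735.31) / 0.00213730 = 712.125.

Posterior mean ≈ 712.125; posterior SD ≈ 21.631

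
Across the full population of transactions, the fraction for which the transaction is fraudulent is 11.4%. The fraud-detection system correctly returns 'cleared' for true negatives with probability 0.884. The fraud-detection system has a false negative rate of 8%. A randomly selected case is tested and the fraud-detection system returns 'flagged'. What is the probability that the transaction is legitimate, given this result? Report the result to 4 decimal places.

Write H for 'the transaction is fraudulent'. Prior odds H:¬H = 0.114/0.886 = 0.12867. For the 'flagged' outcome, the likelihood ratio is 0.92/0.116 = 7.9310.
Posterior odds = 0.12867 × 7.9310 = 1.0205, so P(H|E) = 1.0205/(1+1.0205) = 0.5051. Then P(¬H|E) = 1 − 0.5051 = 0.4949.

P(¬H | E) ≈ 0.4949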